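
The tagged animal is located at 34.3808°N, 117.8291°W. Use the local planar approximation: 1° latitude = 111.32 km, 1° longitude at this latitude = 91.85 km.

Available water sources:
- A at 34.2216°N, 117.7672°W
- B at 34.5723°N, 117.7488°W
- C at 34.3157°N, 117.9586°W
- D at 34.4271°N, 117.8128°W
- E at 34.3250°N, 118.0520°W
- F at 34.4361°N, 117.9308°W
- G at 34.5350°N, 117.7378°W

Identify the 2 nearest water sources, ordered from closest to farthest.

D, F

Distances from 34.3808°N, 117.8291°W:
A: √((-0.1592·111.32)² + (0.0619·91.85)²) = √(314.074388 + 32.325081) = 18.6118 km
B: √((0.1915·111.32)² + (0.0803·91.85)²) = √(454.447744 + 54.398812) = 22.5576 km
C: √((-0.0651·111.32)² + (-0.1295·91.85)²) = √(52.518023 + 141.480914) = 13.9284 km
D: √((0.0463·111.32)² + (0.0163·91.85)²) = √(26.564912 + 2.241473) = 5.3672 km
E: √((-0.0558·111.32)² + (-0.2229·91.85)²) = √(38.584670 + 419.158674) = 21.3949 km
F: √((0.0553·111.32)² + (-0.1017·91.85)²) = √(37.896287 + 87.256990) = 11.1872 km
G: √((0.1542·111.32)² + (0.0913·91.85)²) = √(294.655901 + 70.323403) = 19.1044 km
Sorted: D (5.3672 km) < F (11.1872 km) < C (13.9284 km) < A (18.6118 km) < …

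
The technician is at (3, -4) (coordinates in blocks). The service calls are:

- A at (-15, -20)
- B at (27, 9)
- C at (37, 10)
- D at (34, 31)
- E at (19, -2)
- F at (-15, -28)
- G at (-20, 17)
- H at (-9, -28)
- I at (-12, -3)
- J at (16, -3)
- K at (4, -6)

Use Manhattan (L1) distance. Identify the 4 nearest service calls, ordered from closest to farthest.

K, J, I, E

Distances from (3, -4):
A: |-18| + |-16| = 18 + 16 = 34 blocks
B: |24| + |13| = 24 + 13 = 37 blocks
C: |34| + |14| = 34 + 14 = 48 blocks
D: |31| + |35| = 31 + 35 = 66 blocks
E: |16| + |2| = 16 + 2 = 18 blocks
F: |-18| + |-24| = 18 + 24 = 42 blocks
G: |-23| + |21| = 23 + 21 = 44 blocks
H: |-12| + |-24| = 12 + 24 = 36 blocks
I: |-15| + |1| = 15 + 1 = 16 blocks
J: |13| + |1| = 13 + 1 = 14 blocks
K: |1| + |-2| = 1 + 2 = 3 blocks
Sorted: K (3 blocks) < J (14 blocks) < I (16 blocks) < E (18 blocks) < A (34 blocks) < H (36 blocks) < …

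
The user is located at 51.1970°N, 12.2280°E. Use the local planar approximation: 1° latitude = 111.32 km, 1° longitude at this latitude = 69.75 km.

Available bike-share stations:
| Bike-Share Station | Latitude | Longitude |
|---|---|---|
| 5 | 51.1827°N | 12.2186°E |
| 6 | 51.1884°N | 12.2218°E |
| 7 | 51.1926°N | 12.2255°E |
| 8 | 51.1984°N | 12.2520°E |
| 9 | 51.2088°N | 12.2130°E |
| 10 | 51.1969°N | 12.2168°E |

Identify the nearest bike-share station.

7

Distances from 51.1970°N, 12.2280°E:
5: √((-0.0143·111.32)² + (-0.0094·69.75)²) = √(2.534069 + 0.429877) = 1.7216 km
6: √((-0.0086·111.32)² + (-0.0062·69.75)²) = √(0.916523 + 0.187013) = 1.0505 km
7: √((-0.0044·111.32)² + (-0.0025·69.75)²) = √(0.239912 + 0.030407) = 0.5199 km
8: √((0.0014·111.32)² + (0.0240·69.75)²) = √(0.024289 + 2.802276) = 1.6812 km
9: √((0.0118·111.32)² + (-0.0150·69.75)²) = √(1.725482 + 1.094639) = 1.6793 km
10: √((-0.0001·111.32)² + (-0.0112·69.75)²) = √(0.000124 + 0.610273) = 0.7813 km
Minimum: 7 at 0.5199 km.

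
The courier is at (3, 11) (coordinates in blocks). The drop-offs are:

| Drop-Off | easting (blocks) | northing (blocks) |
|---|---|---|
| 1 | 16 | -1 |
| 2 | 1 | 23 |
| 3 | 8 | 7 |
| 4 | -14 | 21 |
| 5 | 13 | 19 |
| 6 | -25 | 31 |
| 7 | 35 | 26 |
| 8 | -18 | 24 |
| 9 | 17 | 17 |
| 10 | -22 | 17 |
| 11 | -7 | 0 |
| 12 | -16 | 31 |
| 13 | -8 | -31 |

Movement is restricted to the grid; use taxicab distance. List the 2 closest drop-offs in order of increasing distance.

Distances from (3, 11):
1: 25 blocks
2: 14 blocks
3: 9 blocks
4: 27 blocks
5: 18 blocks
6: 48 blocks
7: 47 blocks
8: 34 blocks
9: 20 blocks
10: 31 blocks
11: 21 blocks
12: 39 blocks
13: 53 blocks
Sorted: 3 (9 blocks) < 2 (14 blocks) < 5 (18 blocks) < 9 (20 blocks) < …

3, 2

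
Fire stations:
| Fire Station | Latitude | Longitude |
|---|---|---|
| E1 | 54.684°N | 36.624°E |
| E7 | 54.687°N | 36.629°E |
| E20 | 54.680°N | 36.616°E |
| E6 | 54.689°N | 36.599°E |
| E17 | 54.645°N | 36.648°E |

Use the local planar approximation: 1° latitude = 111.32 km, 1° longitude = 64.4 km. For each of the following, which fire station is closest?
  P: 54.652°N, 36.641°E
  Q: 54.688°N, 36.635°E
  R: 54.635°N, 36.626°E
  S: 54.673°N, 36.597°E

P→E17; Q→E7; R→E17; S→E20

P at 54.652°N, 36.641°E:
  E1: 3.727 km
  E7: 3.972 km
  E20: 3.508 km
  E6: 4.928 km
  E17: 0.900 km
  → nearest: E17 (0.900 km)
Q at 54.688°N, 36.635°E:
  E1: 0.837 km
  E7: 0.402 km
  E20: 1.513 km
  E6: 2.321 km
  E17: 4.859 km
  → nearest: E7 (0.402 km)
R at 54.635°N, 36.626°E:
  E1: 5.456 km
  E7: 5.792 km
  E20: 5.051 km
  E6: 6.258 km
  E17: 1.802 km
  → nearest: E17 (1.802 km)
S at 54.673°N, 36.597°E:
  E1: 2.127 km
  E7: 2.584 km
  E20: 1.451 km
  E6: 1.786 km
  E17: 4.528 km
  → nearest: E20 (1.451 km)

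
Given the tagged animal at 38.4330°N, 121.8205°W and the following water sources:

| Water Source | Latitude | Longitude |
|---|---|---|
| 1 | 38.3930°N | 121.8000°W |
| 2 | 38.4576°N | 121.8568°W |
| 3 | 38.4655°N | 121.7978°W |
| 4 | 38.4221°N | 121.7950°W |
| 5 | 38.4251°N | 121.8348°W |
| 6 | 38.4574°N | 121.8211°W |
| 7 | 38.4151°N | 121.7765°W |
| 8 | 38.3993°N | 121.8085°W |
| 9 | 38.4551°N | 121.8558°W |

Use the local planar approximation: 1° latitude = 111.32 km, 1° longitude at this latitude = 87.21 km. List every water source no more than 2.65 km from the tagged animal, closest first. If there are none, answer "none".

5, 4

Distances from 38.4330°N, 121.8205°W:
1: 4.7983 km
2: 4.1858 km
3: 4.1241 km
4: 2.5333 km
5: 1.5260 km
6: 2.7167 km
7: 4.3238 km
8: 3.8947 km
9: 3.9408 km
Threshold 2.65 km: 5 (1.5260 km), 4 (2.5333 km) are within range.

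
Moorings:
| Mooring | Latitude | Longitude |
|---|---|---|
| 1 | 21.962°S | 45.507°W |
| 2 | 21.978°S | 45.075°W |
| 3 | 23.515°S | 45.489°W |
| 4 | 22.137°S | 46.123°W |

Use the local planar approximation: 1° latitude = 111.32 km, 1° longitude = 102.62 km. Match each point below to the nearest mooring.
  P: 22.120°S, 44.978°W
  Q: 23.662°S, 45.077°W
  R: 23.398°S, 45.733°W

P at 22.120°S, 44.978°W:
  1: √((0.158·111.32)² + (-0.529·102.62)²) = √(309.35744 + 2946.96762) = 57.064 km
  2: √((0.142·111.32)² + (-0.097·102.62)²) = √(249.87516 + 99.08490) = 18.680 km
  3: √((-1.395·111.32)² + (-0.511·102.62)²) = √(24115.41891 + 2749.82984) = 163.906 km
  4: √((-0.017·111.32)² + (-1.145·102.62)²) = √(3.58133 + 13806.22650) = 117.515 km
  → nearest: 2 (18.680 km)
Q at 23.662°S, 45.077°W:
  1: √((1.700·111.32)² + (-0.430·102.62)²) = √(35813.29154 + 1947.15683) = 194.320 km
  2: √((1.684·111.32)² + (0.002·102.62)²) = √(35142.33138 + 0.04212) = 187.463 km
  3: √((0.147·111.32)² + (-0.412·102.62)²) = √(267.78181 + 1787.55105) = 45.336 km
  4: √((1.525·111.32)² + (-1.046·102.62)²) = √(28819.47617 + 11521.98723) = 200.852 km
  → nearest: 3 (45.336 km)
R at 23.398°S, 45.733°W:
  1: √((1.436·111.32)² + (0.226·102.62)²) = √(25553.78727 + 537.87443) = 161.529 km
  2: √((1.420·111.32)² + (0.658·102.62)²) = √(24987.51594 + 4559.48517) = 171.892 km
  3: √((-0.117·111.32)² + (0.244·102.62)²) = √(169.63604 + 626.96554) = 28.224 km
  4: √((1.261·111.32)² + (-0.390·102.62)²) = √(19705.00587 + 1601.74448) = 145.968 km
  → nearest: 3 (28.224 km)

P→2; Q→3; R→3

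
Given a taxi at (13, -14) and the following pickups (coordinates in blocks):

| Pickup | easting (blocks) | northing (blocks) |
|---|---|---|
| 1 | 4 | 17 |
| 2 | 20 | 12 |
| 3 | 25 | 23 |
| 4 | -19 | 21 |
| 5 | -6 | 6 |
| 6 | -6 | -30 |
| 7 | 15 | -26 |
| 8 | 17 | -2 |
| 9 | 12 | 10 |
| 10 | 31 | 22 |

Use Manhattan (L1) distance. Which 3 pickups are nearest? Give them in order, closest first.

7, 8, 9

Distances from (13, -14):
1: 40 blocks
2: 33 blocks
3: 49 blocks
4: 67 blocks
5: 39 blocks
6: 35 blocks
7: 14 blocks
8: 16 blocks
9: 25 blocks
10: 54 blocks
Sorted: 7 (14 blocks) < 8 (16 blocks) < 9 (25 blocks) < 2 (33 blocks) < 6 (35 blocks) < …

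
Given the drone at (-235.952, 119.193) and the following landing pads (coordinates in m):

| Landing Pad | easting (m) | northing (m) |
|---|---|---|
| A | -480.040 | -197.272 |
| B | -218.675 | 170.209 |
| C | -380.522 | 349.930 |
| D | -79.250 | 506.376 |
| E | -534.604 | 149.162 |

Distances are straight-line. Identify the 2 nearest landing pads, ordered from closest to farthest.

B, C

Distances from (-235.952, 119.193):
A: √((-244.088)² + (-316.465)²) = √(59578.95174 + 100150.09622) = 399.661 m
B: √((17.277)² + (51.016)²) = √(298.49473 + 2602.63226) = 53.862 m
C: √((-144.570)² + (230.737)²) = √(20900.48490 + 53239.56317) = 272.287 m
D: √((156.702)² + (387.183)²) = √(24555.51680 + 149910.67549) = 417.692 m
E: √((-298.652)² + (29.969)²) = √(89193.01710 + 898.14096) = 300.152 m
Sorted: B (53.862 m) < C (272.287 m) < E (300.152 m) < A (399.661 m) < …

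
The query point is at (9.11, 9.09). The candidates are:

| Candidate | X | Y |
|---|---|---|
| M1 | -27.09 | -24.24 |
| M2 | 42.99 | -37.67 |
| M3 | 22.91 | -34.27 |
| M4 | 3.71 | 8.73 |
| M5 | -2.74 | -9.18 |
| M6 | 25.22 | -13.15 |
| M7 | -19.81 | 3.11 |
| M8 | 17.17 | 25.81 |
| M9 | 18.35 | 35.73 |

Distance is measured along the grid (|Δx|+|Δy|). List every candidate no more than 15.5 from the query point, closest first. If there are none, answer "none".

Distances from (9.11, 9.09):
M1: 69.53
M2: 80.64
M3: 57.16
M4: 5.76
M5: 30.12
M6: 38.35
M7: 34.90
M8: 24.78
M9: 35.88
Threshold 15.5: M4 (5.76) is within range.

M4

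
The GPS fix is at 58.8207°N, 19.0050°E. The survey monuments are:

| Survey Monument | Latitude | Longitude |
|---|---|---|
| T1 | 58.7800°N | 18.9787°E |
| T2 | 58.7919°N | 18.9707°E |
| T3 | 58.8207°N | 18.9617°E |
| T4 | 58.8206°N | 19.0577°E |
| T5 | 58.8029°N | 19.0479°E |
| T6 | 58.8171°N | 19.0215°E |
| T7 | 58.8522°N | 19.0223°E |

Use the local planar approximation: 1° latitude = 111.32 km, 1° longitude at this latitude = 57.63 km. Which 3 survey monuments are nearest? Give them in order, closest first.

Distances from 58.8207°N, 19.0050°E:
T1: √((-0.0407·111.32)² + (-0.0263·57.63)²) = √(20.527460 + 2.297253) = 4.7775 km
T2: √((-0.0288·111.32)² + (-0.0343·57.63)²) = √(10.278539 + 3.907378) = 3.7664 km
T3: √((0.0000·111.32)² + (-0.0433·57.63)²) = √(0.000000 + 6.226916) = 2.4954 km
T4: √((-0.0001·111.32)² + (0.0527·57.63)²) = √(0.000124 + 9.223982) = 3.0371 km
T5: √((-0.0178·111.32)² + (0.0429·57.63)²) = √(3.926326 + 6.112401) = 3.1684 km
T6: √((-0.0036·111.32)² + (0.0165·57.63)²) = √(0.160602 + 0.904201) = 1.0319 km
T7: √((0.0315·111.32)² + (0.0173·57.63)²) = √(12.296103 + 0.994007) = 3.6456 km
Sorted: T6 (1.0319 km) < T3 (2.4954 km) < T4 (3.0371 km) < T5 (3.1684 km) < T7 (3.6456 km) < …

T6, T3, T4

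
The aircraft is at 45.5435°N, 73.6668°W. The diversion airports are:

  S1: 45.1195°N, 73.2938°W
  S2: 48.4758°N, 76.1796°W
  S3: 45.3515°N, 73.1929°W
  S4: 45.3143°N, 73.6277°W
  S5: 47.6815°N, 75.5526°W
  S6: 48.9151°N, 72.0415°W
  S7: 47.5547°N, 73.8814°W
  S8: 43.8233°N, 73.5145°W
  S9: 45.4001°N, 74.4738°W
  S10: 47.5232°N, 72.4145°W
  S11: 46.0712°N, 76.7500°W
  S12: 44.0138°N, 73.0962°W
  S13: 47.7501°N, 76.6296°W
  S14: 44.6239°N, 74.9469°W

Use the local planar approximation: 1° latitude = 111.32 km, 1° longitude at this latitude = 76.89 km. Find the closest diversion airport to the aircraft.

S4

Distances from 45.5435°N, 73.6668°W:
S1: √((-0.4240·111.32)² + (0.3730·76.89)²) = √(2227.809792 + 822.540679) = 55.2300 km
S2: √((2.9323·111.32)² + (-2.5128·76.89)²) = √(106552.390139 + 37329.791873) = 379.3180 km
S3: √((-0.1920·111.32)² + (0.4739·76.89)²) = √(456.823937 + 1327.740306) = 42.2441 km
S4: √((-0.2292·111.32)² + (0.0391·76.89)²) = √(650.991956 + 9.038435) = 25.6911 km
S5: √((2.1380·111.32)² + (-1.8858·76.89)²) = √(56645.028165 + 21024.756981) = 278.6930 km
S6: √((3.3716·111.32)² + (1.6253·76.89)²) = √(140869.990610 + 15617.330191) = 395.5848 km
S7: √((2.0112·111.32)² + (-0.2146·76.89)²) = √(50125.292050 + 272.269602) = 224.4940 km
S8: √((-1.7202·111.32)² + (0.1523·76.89)²) = √(36669.440366 + 137.132227) = 191.8504 km
S9: √((-0.1434·111.32)² + (-0.8070·76.89)²) = √(254.826564 + 3850.231043) = 64.0707 km
S10: √((1.9797·111.32)² + (1.2523·76.89)²) = √(48567.434315 + 9271.638346) = 240.4976 km
S11: √((0.5277·111.32)² + (-3.0832·76.89)²) = √(3450.806311 + 56200.880074) = 244.2369 km
S12: √((-1.5297·111.32)² + (0.5706·76.89)²) = √(28997.391273 + 1924.878211) = 175.8473 km
S13: √((2.2066·111.32)² + (-2.9628·76.89)²) = √(60338.376833 + 51897.255769) = 335.0159 km
S14: √((-0.9196·111.32)² + (-1.2801·76.89)²) = √(10479.590693 + 9687.852478) = 142.0121 km
Minimum: S4 at 25.6911 km.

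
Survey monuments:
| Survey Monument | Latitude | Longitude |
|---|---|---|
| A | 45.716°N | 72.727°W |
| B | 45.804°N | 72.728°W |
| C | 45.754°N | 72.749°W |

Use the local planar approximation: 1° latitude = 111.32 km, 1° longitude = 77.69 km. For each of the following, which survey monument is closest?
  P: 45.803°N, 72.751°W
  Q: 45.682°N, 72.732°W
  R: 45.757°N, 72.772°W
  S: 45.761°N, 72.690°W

P at 45.803°N, 72.751°W:
  A: 9.863 km
  B: 1.790 km
  C: 5.457 km
  → nearest: B (1.790 km)
Q at 45.682°N, 72.732°W:
  A: 3.805 km
  B: 13.585 km
  C: 8.123 km
  → nearest: A (3.805 km)
R at 45.757°N, 72.772°W:
  A: 5.749 km
  B: 6.250 km
  C: 1.818 km
  → nearest: C (1.818 km)
S at 45.761°N, 72.690°W:
  A: 5.776 km
  B: 5.624 km
  C: 4.649 km
  → nearest: C (4.649 km)

P→B; Q→A; R→C; S→C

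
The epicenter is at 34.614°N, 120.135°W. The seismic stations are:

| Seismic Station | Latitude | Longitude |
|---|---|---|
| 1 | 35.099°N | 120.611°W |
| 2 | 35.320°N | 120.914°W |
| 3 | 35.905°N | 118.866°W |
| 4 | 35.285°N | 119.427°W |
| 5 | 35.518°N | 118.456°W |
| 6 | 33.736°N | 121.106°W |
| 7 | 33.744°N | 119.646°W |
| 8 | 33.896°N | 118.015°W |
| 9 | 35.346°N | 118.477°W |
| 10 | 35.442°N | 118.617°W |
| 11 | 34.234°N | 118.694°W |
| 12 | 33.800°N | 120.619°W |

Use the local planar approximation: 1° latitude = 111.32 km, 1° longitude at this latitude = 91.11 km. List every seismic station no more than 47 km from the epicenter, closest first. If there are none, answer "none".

none

Distances from 34.614°N, 120.135°W:
1: 69.251 km
2: 105.897 km
3: 184.449 km
4: 98.694 km
5: 183.107 km
6: 131.831 km
7: 106.605 km
8: 209.037 km
9: 171.637 km
10: 166.205 km
11: 137.936 km
12: 100.775 km
Threshold 47 km: none within range.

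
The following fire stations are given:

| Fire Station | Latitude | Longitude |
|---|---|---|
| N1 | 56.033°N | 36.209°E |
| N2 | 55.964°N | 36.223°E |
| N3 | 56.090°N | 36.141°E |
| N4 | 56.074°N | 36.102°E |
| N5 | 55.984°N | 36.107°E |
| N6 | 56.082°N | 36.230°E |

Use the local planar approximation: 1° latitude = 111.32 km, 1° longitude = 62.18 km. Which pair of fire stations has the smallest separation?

N3 and N4

Pairwise distances:
N1–N2: 7.730 km
N1–N3: 7.625 km
N1–N4: 8.068 km
N1–N5: 8.365 km
N1–N6: 5.609 km
N2–N3: 14.924 km
N2–N4: 14.372 km
N2–N5: 7.549 km
N2–N6: 13.143 km
N3–N4: 3.009 km
N3–N5: 11.988 km
N3–N6: 5.605 km
N4–N5: 10.024 km
N4–N6: 8.009 km
N5–N6: 13.323 km
Closest pair: N3–N4 at 3.009 km.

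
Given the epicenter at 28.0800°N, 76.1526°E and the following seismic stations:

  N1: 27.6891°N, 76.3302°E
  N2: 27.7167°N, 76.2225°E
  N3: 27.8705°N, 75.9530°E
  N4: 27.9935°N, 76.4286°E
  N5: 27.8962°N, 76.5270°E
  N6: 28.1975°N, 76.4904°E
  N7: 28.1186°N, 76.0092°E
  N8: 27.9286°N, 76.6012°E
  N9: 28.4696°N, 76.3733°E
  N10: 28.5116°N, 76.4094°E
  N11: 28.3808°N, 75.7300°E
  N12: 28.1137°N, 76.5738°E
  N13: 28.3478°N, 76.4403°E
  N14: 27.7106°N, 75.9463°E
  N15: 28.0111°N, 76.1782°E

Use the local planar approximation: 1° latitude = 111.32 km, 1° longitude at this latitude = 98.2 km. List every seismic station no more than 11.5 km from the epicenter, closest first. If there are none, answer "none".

N15

Distances from 28.0800°N, 76.1526°E:
N1: 46.8798 km
N2: 41.0209 km
N3: 30.4644 km
N4: 28.7629 km
N5: 42.0759 km
N6: 35.6576 km
N7: 14.7229 km
N8: 47.1665 km
N9: 48.4839 km
N10: 54.2616 km
N11: 53.3239 km
N12: 41.5316 km
N13: 41.0720 km
N14: 45.8410 km
N15: 8.0714 km
Threshold 11.5 km: N15 (8.0714 km) is within range.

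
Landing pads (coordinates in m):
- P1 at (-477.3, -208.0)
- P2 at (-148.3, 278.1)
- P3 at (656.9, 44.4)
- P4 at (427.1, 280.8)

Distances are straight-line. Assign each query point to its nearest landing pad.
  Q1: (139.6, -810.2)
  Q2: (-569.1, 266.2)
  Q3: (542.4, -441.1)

Q1 at (139.6, -810.2):
  P1: 862.1 m
  P2: 1125.7 m
  P3: 999.0 m
  P4: 1128.2 m
  → nearest: P1 (862.1 m)
Q2 at (-569.1, 266.2):
  P1: 483.0 m
  P2: 421.0 m
  P3: 1245.9 m
  P4: 996.3 m
  → nearest: P2 (421.0 m)
Q3 at (542.4, -441.1):
  P1: 1046.0 m
  P2: 997.2 m
  P3: 498.8 m
  P4: 731.0 m
  → nearest: P3 (498.8 m)

Q1→P1; Q2→P2; Q3→P3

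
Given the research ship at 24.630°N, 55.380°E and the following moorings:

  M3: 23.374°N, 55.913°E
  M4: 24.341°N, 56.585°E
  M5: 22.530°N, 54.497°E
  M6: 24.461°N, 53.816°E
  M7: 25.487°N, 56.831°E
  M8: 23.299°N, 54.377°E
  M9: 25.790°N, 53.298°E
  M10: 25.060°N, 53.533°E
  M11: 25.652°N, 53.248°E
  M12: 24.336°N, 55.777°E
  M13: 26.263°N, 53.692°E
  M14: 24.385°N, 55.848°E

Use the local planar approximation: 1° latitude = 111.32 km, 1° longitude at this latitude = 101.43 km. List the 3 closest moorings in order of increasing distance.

M12, M14, M4

Distances from 24.630°N, 55.380°E:
M3: √((-1.256·111.32)² + (0.533·101.43)²) = √(19549.05075 + 2922.72039) = 149.906 km
M4: √((-0.289·111.32)² + (1.205·101.43)²) = √(1035.00413 + 14938.49840) = 126.386 km
M5: √((-2.100·111.32)² + (-0.883·101.43)²) = √(54649.34798 + 8021.47544) = 250.341 km
M6: √((-0.169·111.32)² + (-1.564·101.43)²) = √(353.93198 + 25165.54548) = 159.748 km
M7: √((0.857·111.32)² + (1.451·101.43)²) = √(9101.39659 + 21660.46002) = 175.391 km
M8: √((-1.331·111.32)² + (-1.003·101.43)²) = √(21953.43618 + 10349.86576) = 179.731 km
M9: √((1.160·111.32)² + (-2.082·101.43)²) = √(16674.86681 + 44595.83514) = 247.529 km
M10: √((0.430·111.32)² + (-1.847·101.43)²) = √(2291.30713 + 35096.72896) = 193.360 km
M11: √((1.022·111.32)² + (-2.132·101.43)²) = √(12943.39446 + 46763.52620) = 244.350 km
M12: √((-0.294·111.32)² + (0.397·101.43)²) = √(1071.12722 + 1621.48847) = 51.890 km
M13: √((1.633·111.32)² + (-1.688·101.43)²) = √(33045.98982 + 29314.17901) = 249.720 km
M14: √((-0.245·111.32)² + (0.468·101.43)²) = √(743.83835 + 2253.32875) = 54.746 km
Sorted: M12 (51.890 km) < M14 (54.746 km) < M4 (126.386 km) < M3 (149.906 km) < M6 (159.748 km) < …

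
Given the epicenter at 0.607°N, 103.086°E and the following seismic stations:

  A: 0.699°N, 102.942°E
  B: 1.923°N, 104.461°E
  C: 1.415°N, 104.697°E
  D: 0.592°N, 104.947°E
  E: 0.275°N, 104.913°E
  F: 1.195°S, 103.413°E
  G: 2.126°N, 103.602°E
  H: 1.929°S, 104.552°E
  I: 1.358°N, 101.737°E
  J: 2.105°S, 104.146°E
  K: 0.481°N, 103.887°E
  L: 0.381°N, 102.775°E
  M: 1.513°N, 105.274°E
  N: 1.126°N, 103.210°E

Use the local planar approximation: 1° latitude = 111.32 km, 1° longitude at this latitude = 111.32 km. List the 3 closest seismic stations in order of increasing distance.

A, L, N

Distances from 0.607°N, 103.086°E:
A: 19.022 km
B: 211.873 km
C: 200.629 km
D: 207.173 km
E: 206.712 km
F: 203.875 km
G: 178.585 km
H: 326.083 km
I: 171.873 km
J: 324.141 km
K: 90.264 km
L: 42.796 km
M: 263.624 km
N: 59.401 km
Sorted: A (19.022 km) < L (42.796 km) < N (59.401 km) < K (90.264 km) < I (171.873 km) < …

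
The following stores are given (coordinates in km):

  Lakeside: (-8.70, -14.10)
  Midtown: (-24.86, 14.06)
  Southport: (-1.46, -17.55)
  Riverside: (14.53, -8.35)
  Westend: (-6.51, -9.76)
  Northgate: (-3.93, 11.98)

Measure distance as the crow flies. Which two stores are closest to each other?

Pairwise distances:
Lakeside–Westend: √((2.19)² + (4.34)²) = √(4.7961 + 18.8356) = 4.86 km
Lakeside–Southport: √((7.24)² + (-3.45)²) = √(52.4176 + 11.9025) = 8.02 km
Southport–Westend: √((-5.05)² + (7.79)²) = √(25.5025 + 60.6841) = 9.28 km
Southport–Riverside: √((15.99)² + (9.20)²) = √(255.6801 + 84.6400) = 18.45 km
Midtown–Northgate: √((20.93)² + (-2.08)²) = √(438.0649 + 4.3264) = 21.03 km
Riverside–Westend: √((-21.04)² + (-1.41)²) = √(442.6816 + 1.9881) = 21.09 km
Westend–Northgate: √((2.58)² + (21.74)²) = √(6.6564 + 472.6276) = 21.89 km
Lakeside–Riverside: √((23.23)² + (5.75)²) = √(539.6329 + 33.0625) = 23.93 km
Lakeside–Northgate: √((4.77)² + (26.08)²) = √(22.7529 + 680.1664) = 26.51 km
Riverside–Northgate: √((-18.46)² + (20.33)²) = √(340.7716 + 413.3089) = 27.46 km
Southport–Northgate: √((-2.47)² + (29.53)²) = √(6.1009 + 872.0209) = 29.63 km
Midtown–Westend: √((18.35)² + (-23.82)²) = √(336.7225 + 567.3924) = 30.07 km
Lakeside–Midtown: √((-16.16)² + (28.16)²) = √(261.1456 + 792.9856) = 32.47 km
Midtown–Southport: √((23.40)² + (-31.61)²) = √(547.5600 + 999.1921) = 39.33 km
Midtown–Riverside: √((39.39)² + (-22.41)²) = √(1551.5721 + 502.2081) = 45.32 km
Closest pair: Lakeside–Westend at 4.86 km.

Lakeside and Westend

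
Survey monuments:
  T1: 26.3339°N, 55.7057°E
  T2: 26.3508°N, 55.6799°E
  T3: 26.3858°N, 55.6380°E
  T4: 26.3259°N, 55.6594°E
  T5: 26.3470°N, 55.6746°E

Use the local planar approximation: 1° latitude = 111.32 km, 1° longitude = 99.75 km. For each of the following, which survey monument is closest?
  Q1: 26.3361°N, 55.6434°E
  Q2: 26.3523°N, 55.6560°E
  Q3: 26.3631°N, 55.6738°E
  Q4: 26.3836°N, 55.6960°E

Q1→T4; Q2→T5; Q3→T2; Q4→T2

Q1 at 26.3361°N, 55.6434°E:
  T1: 6.2192 km
  T2: 3.9917 km
  T3: 5.5588 km
  T4: 1.9587 km
  T5: 3.3404 km
  → nearest: T4 (1.9587 km)
Q2 at 26.3523°N, 55.6560°E:
  T1: 5.3641 km
  T2: 2.3899 km
  T3: 4.1389 km
  T4: 2.9584 km
  T5: 1.9469 km
  → nearest: T5 (1.9469 km)
Q3 at 26.3631°N, 55.6738°E:
  T1: 4.5488 km
  T2: 1.4983 km
  T3: 4.3747 km
  T4: 4.3831 km
  T5: 1.7940 km
  → nearest: T2 (1.4983 km)
Q4 at 26.3836°N, 55.6960°E:
  T1: 5.6166 km
  T2: 3.9889 km
  T3: 5.7907 km
  T4: 7.3882 km
  T5: 4.5996 km
  → nearest: T2 (3.9889 km)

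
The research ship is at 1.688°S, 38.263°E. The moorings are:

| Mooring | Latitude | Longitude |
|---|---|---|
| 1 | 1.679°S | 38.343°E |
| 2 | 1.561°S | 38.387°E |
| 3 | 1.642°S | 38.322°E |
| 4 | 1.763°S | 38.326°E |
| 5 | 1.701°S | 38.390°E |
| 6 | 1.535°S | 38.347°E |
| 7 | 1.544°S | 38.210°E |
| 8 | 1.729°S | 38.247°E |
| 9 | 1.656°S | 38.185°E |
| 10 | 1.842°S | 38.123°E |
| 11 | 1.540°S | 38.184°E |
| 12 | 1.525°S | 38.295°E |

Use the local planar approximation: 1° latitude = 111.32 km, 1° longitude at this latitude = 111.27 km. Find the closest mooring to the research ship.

8

Distances from 1.688°S, 38.263°E:
1: √((0.009·111.32)² + (0.080·111.27)²) = √(1.00376 + 79.23848) = 8.958 km
2: √((0.127·111.32)² + (0.124·111.27)²) = √(199.87286 + 190.37045) = 19.755 km
3: √((0.046·111.32)² + (0.059·111.27)²) = √(26.22177 + 43.09831) = 8.326 km
4: √((-0.075·111.32)² + (0.063·111.27)²) = √(69.70580 + 49.14024) = 10.902 km
5: √((-0.013·111.32)² + (0.127·111.27)²) = √(2.09427 + 199.69336) = 14.205 km
6: √((0.153·111.32)² + (0.084·111.27)²) = √(290.08766 + 87.36043) = 19.428 km
7: √((0.144·111.32)² + (-0.053·111.27)²) = √(256.96346 + 34.77827) = 17.080 km
8: √((-0.041·111.32)² + (-0.016·111.27)²) = √(20.83119 + 3.16954) = 4.899 km
9: √((0.032·111.32)² + (-0.078·111.27)²) = √(12.68955 + 75.32608) = 9.382 km
10: √((-0.154·111.32)² + (-0.140·111.27)²) = √(293.89205 + 242.66785) = 23.164 km
11: √((0.148·111.32)² + (-0.079·111.27)²) = √(271.43749 + 77.26990) = 18.674 km
12: √((0.163·111.32)² + (0.032·111.27)²) = √(329.24683 + 12.67816) = 18.491 km
Minimum: 8 at 4.899 km.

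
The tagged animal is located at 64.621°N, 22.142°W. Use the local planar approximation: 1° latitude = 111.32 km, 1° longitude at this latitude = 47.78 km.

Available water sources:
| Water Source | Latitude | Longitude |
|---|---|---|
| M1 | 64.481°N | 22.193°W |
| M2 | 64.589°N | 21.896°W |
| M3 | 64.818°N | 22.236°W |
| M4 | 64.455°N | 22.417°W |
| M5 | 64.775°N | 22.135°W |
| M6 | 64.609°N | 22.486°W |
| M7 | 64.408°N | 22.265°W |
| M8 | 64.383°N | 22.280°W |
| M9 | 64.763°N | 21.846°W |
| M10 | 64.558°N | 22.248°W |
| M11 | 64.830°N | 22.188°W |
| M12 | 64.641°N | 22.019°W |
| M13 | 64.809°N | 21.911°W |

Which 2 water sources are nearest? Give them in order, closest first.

Distances from 64.621°N, 22.142°W:
M1: √((-0.140·111.32)² + (-0.051·47.78)²) = √(242.88599 + 5.93790) = 15.774 km
M2: √((-0.032·111.32)² + (0.246·47.78)²) = √(12.68955 + 138.15370) = 12.282 km
M3: √((0.197·111.32)² + (-0.094·47.78)²) = √(480.92665 + 20.17196) = 22.385 km
M4: √((-0.166·111.32)² + (-0.275·47.78)²) = √(341.47788 + 172.64646) = 22.674 km
M5: √((0.154·111.32)² + (0.007·47.78)²) = √(293.89205 + 0.11186) = 17.147 km
M6: √((-0.012·111.32)² + (-0.344·47.78)²) = √(1.78447 + 270.15262) = 16.491 km
M7: √((-0.213·111.32)² + (-0.123·47.78)²) = √(562.21911 + 34.53842) = 24.429 km
M8: √((-0.238·111.32)² + (-0.138·47.78)²) = √(701.94051 + 43.47609) = 27.302 km
M9: √((0.142·111.32)² + (0.296·47.78)²) = √(249.87516 + 200.02105) = 21.211 km
M10: √((-0.063·111.32)² + (-0.106·47.78)²) = √(49.18441 + 25.65098) = 8.651 km
M11: √((0.209·111.32)² + (-0.046·47.78)²) = √(541.30117 + 4.83068) = 23.369 km
M12: √((0.020·111.32)² + (0.123·47.78)²) = √(4.95686 + 34.53842) = 6.285 km
M13: √((0.188·111.32)² + (0.231·47.78)²) = √(437.98788 + 121.81934) = 23.660 km
Sorted: M12 (6.285 km) < M10 (8.651 km) < M2 (12.282 km) < M1 (15.774 km) < …

M12, M10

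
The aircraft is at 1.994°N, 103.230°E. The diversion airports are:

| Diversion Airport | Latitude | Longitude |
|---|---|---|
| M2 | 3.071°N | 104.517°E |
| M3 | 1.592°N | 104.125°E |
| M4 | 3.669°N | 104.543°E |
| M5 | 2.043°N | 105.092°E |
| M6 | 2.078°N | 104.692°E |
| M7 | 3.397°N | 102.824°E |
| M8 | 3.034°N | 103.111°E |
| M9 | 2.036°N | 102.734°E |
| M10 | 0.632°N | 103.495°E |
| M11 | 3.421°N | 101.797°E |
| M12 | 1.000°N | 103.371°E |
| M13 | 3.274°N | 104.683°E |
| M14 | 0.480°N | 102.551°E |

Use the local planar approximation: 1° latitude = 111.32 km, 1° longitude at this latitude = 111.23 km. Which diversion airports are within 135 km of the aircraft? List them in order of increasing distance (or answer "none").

M9, M3, M12, M8

Distances from 1.994°N, 103.230°E:
M2: √((1.077·111.32)² + (1.287·111.23)²) = √(14374.00534 + 20492.78427) = 186.727 km
M3: √((-0.402·111.32)² + (0.895·111.23)²) = √(2002.61978 + 9910.37174) = 109.147 km
M4: √((1.675·111.32)² + (1.313·111.23)²) = √(34767.70452 + 21329.13910) = 236.848 km
M5: √((0.049·111.32)² + (1.862·111.23)²) = √(29.75353 + 42894.65980) = 207.182 km
M6: √((0.084·111.32)² + (1.462·111.23)²) = √(87.43896 + 26444.69849) = 162.887 km
M7: √((1.403·111.32)² + (-0.406·111.23)²) = √(24392.80463 + 2039.36960) = 162.580 km
M8: √((1.040·111.32)² + (-0.119·111.23)²) = √(13403.34122 + 175.20149) = 116.527 km
M9: √((0.042·111.32)² + (-0.496·111.23)²) = √(21.85974 + 3043.73773) = 55.368 km
M10: √((-1.362·111.32)² + (0.265·111.23)²) = √(22987.96941 + 868.83163) = 154.456 km
M11: √((1.427·111.32)² + (-1.433·111.23)²) = √(25234.47894 + 25405.99775) = 225.034 km
M12: √((-0.994·111.32)² + (0.141·111.23)²) = √(12243.88281 + 245.96998) = 111.758 km
M13: √((1.280·111.32)² + (1.453·111.23)²) = √(20303.28611 + 26120.11610) = 215.461 km
M14: √((-1.514·111.32)² + (-0.679·111.23)²) = √(28405.21924 + 5704.05130) = 184.687 km
Threshold 135 km: M9 (55.368 km), M3 (109.147 km), M12 (111.758 km), M8 (116.527 km) are within range.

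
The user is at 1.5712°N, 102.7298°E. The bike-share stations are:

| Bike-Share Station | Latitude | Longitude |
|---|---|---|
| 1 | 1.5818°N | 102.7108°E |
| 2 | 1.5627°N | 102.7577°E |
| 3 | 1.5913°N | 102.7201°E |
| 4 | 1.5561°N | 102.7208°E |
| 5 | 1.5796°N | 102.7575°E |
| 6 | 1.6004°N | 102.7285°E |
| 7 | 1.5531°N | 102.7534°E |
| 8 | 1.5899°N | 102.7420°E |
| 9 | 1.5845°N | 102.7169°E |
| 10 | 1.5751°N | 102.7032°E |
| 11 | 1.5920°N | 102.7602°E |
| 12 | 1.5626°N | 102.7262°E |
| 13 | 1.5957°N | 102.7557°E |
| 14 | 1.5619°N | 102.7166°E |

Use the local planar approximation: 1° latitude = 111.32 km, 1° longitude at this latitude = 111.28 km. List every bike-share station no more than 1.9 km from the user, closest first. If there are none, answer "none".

Distances from 1.5712°N, 102.7298°E:
1: √((0.0106·111.32)² + (-0.0190·111.28)²) = √(1.392381 + 4.470349) = 2.4213 km
2: √((-0.0085·111.32)² + (0.0279·111.28)²) = √(0.895332 + 9.639237) = 3.2457 km
3: √((0.0201·111.32)² + (-0.0097·111.28)²) = √(5.006549 + 1.165139) = 2.4843 km
4: √((-0.0151·111.32)² + (-0.0090·111.28)²) = √(2.825532 + 1.003042) = 1.9567 km
5: √((0.0084·111.32)² + (0.0277·111.28)²) = √(0.874390 + 9.501535) = 3.2212 km
6: √((0.0292·111.32)² + (-0.0013·111.28)²) = √(10.566036 + 0.020928) = 3.2538 km
7: √((-0.0181·111.32)² + (0.0236·111.28)²) = √(4.059790 + 6.896968) = 3.3101 km
8: √((0.0187·111.32)² + (0.0122·111.28)²) = √(4.333408 + 1.843121) = 2.4853 km
9: √((0.0133·111.32)² + (-0.0129·111.28)²) = √(2.192046 + 2.060695) = 2.0622 km
10: √((0.0039·111.32)² + (-0.0266·111.28)²) = √(0.188484 + 8.761884) = 2.9917 km
11: √((0.0208·111.32)² + (0.0304·111.28)²) = √(5.361336 + 11.444094) = 4.0994 km
12: √((-0.0086·111.32)² + (-0.0036·111.28)²) = √(0.916523 + 0.160487) = 1.0378 km
13: √((0.0245·111.32)² + (0.0259·111.28)²) = √(7.438383 + 8.306800) = 3.9680 km
14: √((-0.0093·111.32)² + (-0.0132·111.28)²) = √(1.071796 + 2.157655) = 1.7971 km
Threshold 1.9 km: 12 (1.0378 km), 14 (1.7971 km) are within range.

12, 14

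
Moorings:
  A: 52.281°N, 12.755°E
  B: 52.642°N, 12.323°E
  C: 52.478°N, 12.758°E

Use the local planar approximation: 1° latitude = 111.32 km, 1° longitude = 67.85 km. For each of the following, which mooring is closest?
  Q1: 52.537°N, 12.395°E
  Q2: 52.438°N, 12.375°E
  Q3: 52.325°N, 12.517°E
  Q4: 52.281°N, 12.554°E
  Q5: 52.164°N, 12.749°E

Q1→B; Q2→B; Q3→A; Q4→A; Q5→A

Q1 at 52.537°N, 12.395°E:
  A: √((-0.256·111.32)² + (0.360·67.85)²) = √(812.13144 + 596.62948) = 37.533 km
  B: √((0.105·111.32)² + (-0.072·67.85)²) = √(136.62337 + 23.86518) = 12.668 km
  C: √((-0.059·111.32)² + (0.363·67.85)²) = √(43.13705 + 606.61473) = 25.490 km
  → nearest: B (12.668 km)
Q2 at 52.438°N, 12.375°E:
  A: √((-0.157·111.32)² + (0.380·67.85)²) = √(305.45392 + 664.76309) = 31.148 km
  B: √((0.204·111.32)² + (-0.052·67.85)²) = √(515.71140 + 12.44820) = 22.982 km
  C: √((0.040·111.32)² + (0.383·67.85)²) = √(19.82743 + 675.30078) = 26.365 km
  → nearest: B (22.982 km)
Q3 at 52.325°N, 12.517°E:
  A: √((-0.044·111.32)² + (0.238·67.85)²) = √(23.99119 + 260.76759) = 16.875 km
  B: √((0.317·111.32)² + (-0.194·67.85)²) = √(1245.27400 + 173.26194) = 37.663 km
  C: √((0.153·111.32)² + (0.241·67.85)²) = √(290.08766 + 267.38300) = 23.611 km
  → nearest: A (16.875 km)
Q4 at 52.281°N, 12.554°E:
  A: √((0.000·111.32)² + (0.201·67.85)²) = √(0.00000 + 185.99095) = 13.638 km
  B: √((0.361·111.32)² + (-0.231·67.85)²) = √(1614.95639 + 245.65390) = 43.135 km
  C: √((0.197·111.32)² + (0.204·67.85)²) = √(480.92665 + 191.58435) = 25.933 km
  → nearest: A (13.638 km)
Q5 at 52.164°N, 12.749°E:
  A: √((0.117·111.32)² + (0.006·67.85)²) = √(169.63604 + 0.16573) = 13.031 km
  B: √((0.478·111.32)² + (-0.426·67.85)²) = √(2831.40626 + 835.44700) = 60.555 km
  C: √((0.314·111.32)² + (0.009·67.85)²) = √(1221.81567 + 0.37289) = 34.960 km
  → nearest: A (13.031 km)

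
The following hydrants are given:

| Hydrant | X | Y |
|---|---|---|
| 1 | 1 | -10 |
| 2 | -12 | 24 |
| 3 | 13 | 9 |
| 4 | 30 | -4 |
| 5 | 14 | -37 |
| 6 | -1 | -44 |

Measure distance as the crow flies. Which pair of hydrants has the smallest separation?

Pairwise distances:
1–2: 36.4
1–3: 22.5
1–4: 29.6
1–5: 30.0
1–6: 34.1
2–3: 29.2
2–4: 50.5
2–5: 66.3
2–6: 68.9
3–4: 21.4
3–5: 46.0
3–6: 54.8
4–5: 36.7
4–6: 50.6
5–6: 16.6
Closest pair: 5–6 at 16.6.

5 and 6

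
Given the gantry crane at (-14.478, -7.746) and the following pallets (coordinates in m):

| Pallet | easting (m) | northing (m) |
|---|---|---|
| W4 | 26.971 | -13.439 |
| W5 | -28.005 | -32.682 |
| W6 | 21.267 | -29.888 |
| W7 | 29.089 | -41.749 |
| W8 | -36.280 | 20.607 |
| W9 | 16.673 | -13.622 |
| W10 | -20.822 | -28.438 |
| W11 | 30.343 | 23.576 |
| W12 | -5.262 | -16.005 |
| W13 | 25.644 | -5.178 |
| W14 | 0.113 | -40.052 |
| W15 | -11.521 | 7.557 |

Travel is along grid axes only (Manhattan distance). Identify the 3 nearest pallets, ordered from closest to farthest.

Distances from (-14.478, -7.746):
W4: 47.142 m
W5: 38.463 m
W6: 57.887 m
W7: 77.570 m
W8: 50.155 m
W9: 37.027 m
W10: 27.036 m
W11: 76.143 m
W12: 17.475 m
W13: 42.690 m
W14: 46.897 m
W15: 18.260 m
Sorted: W12 (17.475 m) < W15 (18.260 m) < W10 (27.036 m) < W9 (37.027 m) < W5 (38.463 m) < …

W12, W15, W10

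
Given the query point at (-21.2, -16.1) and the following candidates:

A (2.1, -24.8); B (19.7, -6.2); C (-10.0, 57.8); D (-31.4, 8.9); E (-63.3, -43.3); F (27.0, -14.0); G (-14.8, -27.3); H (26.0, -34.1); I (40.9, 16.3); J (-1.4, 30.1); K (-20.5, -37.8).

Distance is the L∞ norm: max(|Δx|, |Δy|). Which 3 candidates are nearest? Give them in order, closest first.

Distances from (-21.2, -16.1):
A: max(|23.3|, |-8.7|) = 23.3
B: max(|40.9|, |9.9|) = 40.9
C: max(|11.2|, |73.9|) = 73.9
D: max(|-10.2|, |25.0|) = 25.0
E: max(|-42.1|, |-27.2|) = 42.1
F: max(|48.2|, |2.1|) = 48.2
G: max(|6.4|, |-11.2|) = 11.2
H: max(|47.2|, |-18.0|) = 47.2
I: max(|62.1|, |32.4|) = 62.1
J: max(|19.8|, |46.2|) = 46.2
K: max(|0.7|, |-21.7|) = 21.7
Sorted: G (11.2) < K (21.7) < A (23.3) < D (25.0) < B (40.9) < …

G, K, A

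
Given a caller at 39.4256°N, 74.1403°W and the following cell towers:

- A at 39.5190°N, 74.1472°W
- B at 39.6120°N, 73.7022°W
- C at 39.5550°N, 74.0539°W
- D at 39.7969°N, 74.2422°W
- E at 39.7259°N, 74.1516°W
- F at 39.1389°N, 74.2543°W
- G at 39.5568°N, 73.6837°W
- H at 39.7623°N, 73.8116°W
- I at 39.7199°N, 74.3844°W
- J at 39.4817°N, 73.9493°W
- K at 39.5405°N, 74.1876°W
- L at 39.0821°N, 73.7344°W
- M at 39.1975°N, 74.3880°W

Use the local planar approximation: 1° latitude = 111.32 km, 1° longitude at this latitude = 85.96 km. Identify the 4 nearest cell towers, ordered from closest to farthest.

A, K, C, J

Distances from 39.4256°N, 74.1403°W:
A: √((0.0934·111.32)² + (-0.0069·85.96)²) = √(108.103598 + 0.351796) = 10.4142 km
B: √((0.1864·111.32)² + (0.4381·85.96)²) = √(430.564492 + 1418.206005) = 42.9973 km
C: √((0.1294·111.32)² + (0.0864·85.96)²) = √(207.498494 + 55.159497) = 16.2067 km
D: √((0.3713·111.32)² + (-0.1019·85.96)²) = √(1708.426478 + 76.725757) = 42.2511 km
E: √((0.3003·111.32)² + (-0.0113·85.96)²) = √(1117.524517 + 0.943517) = 33.4435 km
F: √((-0.2867·111.32)² + (-0.1140·85.96)²) = √(1018.595566 + 96.029024) = 33.3860 km
G: √((0.1312·111.32)² + (0.4566·85.96)²) = √(213.311400 + 1540.510376) = 41.8787 km
H: √((0.3367·111.32)² + (0.3287·85.96)²) = √(1404.858644 + 798.347964) = 46.9383 km
I: √((0.2943·111.32)² + (-0.2441·85.96)²) = √(1073.314310 + 440.279407) = 38.9049 km
J: √((0.0561·111.32)² + (0.1910·85.96)²) = √(39.000674 + 269.562545) = 17.5660 km
K: √((0.1149·111.32)² + (-0.0473·85.96)²) = √(163.601188 + 16.531608) = 13.4214 km
L: √((-0.3435·111.32)² + (0.4059·85.96)²) = √(1462.176764 + 1217.393325) = 51.7646 km
M: √((-0.2281·111.32)² + (-0.2477·85.96)²) = √(644.758336 + 453.361699) = 33.1379 km
Sorted: A (10.4142 km) < K (13.4214 km) < C (16.2067 km) < J (17.5660 km) < M (33.1379 km) < F (33.3860 km) < …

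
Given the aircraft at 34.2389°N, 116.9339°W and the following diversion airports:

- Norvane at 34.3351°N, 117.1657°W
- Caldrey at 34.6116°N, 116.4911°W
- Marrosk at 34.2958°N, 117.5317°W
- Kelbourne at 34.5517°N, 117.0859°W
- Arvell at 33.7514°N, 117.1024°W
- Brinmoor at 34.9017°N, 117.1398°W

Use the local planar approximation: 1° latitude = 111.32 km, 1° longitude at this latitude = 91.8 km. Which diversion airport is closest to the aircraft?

Distances from 34.2389°N, 116.9339°W:
Norvane: 23.8220 km
Caldrey: 58.0834 km
Marrosk: 55.2424 km
Kelbourne: 37.5126 km
Arvell: 56.4299 km
Brinmoor: 76.1655 km
Minimum: Norvane at 23.8220 km.

Norvane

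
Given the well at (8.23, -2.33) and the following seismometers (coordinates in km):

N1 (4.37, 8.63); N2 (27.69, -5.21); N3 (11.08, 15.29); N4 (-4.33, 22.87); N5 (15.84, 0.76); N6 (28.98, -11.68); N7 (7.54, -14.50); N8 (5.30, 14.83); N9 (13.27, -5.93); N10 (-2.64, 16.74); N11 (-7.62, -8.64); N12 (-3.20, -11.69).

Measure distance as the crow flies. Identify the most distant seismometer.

N4

Distances from (8.23, -2.33):
N1: √((-3.86)² + (10.96)²) = √(14.8996 + 120.1216) = 11.62 km
N2: √((19.46)² + (-2.88)²) = √(378.6916 + 8.2944) = 19.67 km
N3: √((2.85)² + (17.62)²) = √(8.1225 + 310.4644) = 17.85 km
N4: √((-12.56)² + (25.20)²) = √(157.7536 + 635.0400) = 28.16 km
N5: √((7.61)² + (3.09)²) = √(57.9121 + 9.5481) = 8.21 km
N6: √((20.75)² + (-9.35)²) = √(430.5625 + 87.4225) = 22.76 km
N7: √((-0.69)² + (-12.17)²) = √(0.4761 + 148.1089) = 12.19 km
N8: √((-2.93)² + (17.16)²) = √(8.5849 + 294.4656) = 17.41 km
N9: √((5.04)² + (-3.60)²) = √(25.4016 + 12.9600) = 6.19 km
N10: √((-10.87)² + (19.07)²) = √(118.1569 + 363.6649) = 21.95 km
N11: √((-15.85)² + (-6.31)²) = √(251.2225 + 39.8161) = 17.06 km
N12: √((-11.43)² + (-9.36)²) = √(130.6449 + 87.6096) = 14.77 km
Maximum: N4 at 28.16 km.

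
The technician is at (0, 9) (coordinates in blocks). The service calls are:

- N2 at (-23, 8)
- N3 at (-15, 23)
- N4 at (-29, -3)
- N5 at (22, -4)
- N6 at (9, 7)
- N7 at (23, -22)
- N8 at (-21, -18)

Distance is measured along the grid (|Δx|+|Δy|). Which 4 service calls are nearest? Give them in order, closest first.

Distances from (0, 9):
N2: 24 blocks
N3: 29 blocks
N4: 41 blocks
N5: 35 blocks
N6: 11 blocks
N7: 54 blocks
N8: 48 blocks
Sorted: N6 (11 blocks) < N2 (24 blocks) < N3 (29 blocks) < N5 (35 blocks) < N4 (41 blocks) < N8 (48 blocks) < …

N6, N2, N3, N5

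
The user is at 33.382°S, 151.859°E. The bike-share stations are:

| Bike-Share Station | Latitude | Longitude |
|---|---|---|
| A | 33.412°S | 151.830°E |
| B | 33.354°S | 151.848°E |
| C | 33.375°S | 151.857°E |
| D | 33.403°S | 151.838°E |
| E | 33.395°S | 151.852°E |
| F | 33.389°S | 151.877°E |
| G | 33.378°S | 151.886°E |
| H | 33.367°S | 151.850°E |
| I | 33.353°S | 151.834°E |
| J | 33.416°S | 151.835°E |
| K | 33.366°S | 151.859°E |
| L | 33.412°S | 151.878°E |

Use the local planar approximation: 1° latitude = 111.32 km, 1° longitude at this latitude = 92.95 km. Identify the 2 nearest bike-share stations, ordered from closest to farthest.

C, E

Distances from 33.382°S, 151.859°E:
A: √((-0.030·111.32)² + (-0.029·92.95)²) = √(11.15293 + 7.26599) = 4.292 km
B: √((0.028·111.32)² + (-0.011·92.95)²) = √(9.71544 + 1.04540) = 3.280 km
C: √((0.007·111.32)² + (-0.002·92.95)²) = √(0.60721 + 0.03456) = 0.801 km
D: √((-0.021·111.32)² + (-0.021·92.95)²) = √(5.46493 + 3.81011) = 3.045 km
E: √((-0.013·111.32)² + (-0.007·92.95)²) = √(2.09427 + 0.42335) = 1.587 km
F: √((-0.007·111.32)² + (0.018·92.95)²) = √(0.60721 + 2.79926) = 1.846 km
G: √((0.004·111.32)² + (0.027·92.95)²) = √(0.19827 + 6.29834) = 2.549 km
H: √((0.015·111.32)² + (-0.009·92.95)²) = √(2.78823 + 0.69982) = 1.868 km
I: √((0.029·111.32)² + (-0.025·92.95)²) = √(10.42179 + 5.39981) = 3.978 km
J: √((-0.034·111.32)² + (-0.024·92.95)²) = √(14.32532 + 4.97647) = 4.393 km
K: √((0.016·111.32)² + (0.000·92.95)²) = √(3.17239 + 0.00000) = 1.781 km
L: √((-0.030·111.32)² + (0.019·92.95)²) = √(11.15293 + 3.11893) = 3.778 km
Sorted: C (0.801 km) < E (1.587 km) < K (1.781 km) < F (1.846 km) < …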